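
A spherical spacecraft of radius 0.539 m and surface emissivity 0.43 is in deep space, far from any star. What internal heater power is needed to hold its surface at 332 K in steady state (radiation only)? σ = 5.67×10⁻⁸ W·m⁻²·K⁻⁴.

P ≈ 1080 W

P = εσ·4πr²·T⁴.
4πr² = 3.651 m²; T⁴ = 1.215×10¹⁰ K⁴.
P = 0.43·5.67×10⁻⁸·3.651·1.215×10¹⁰.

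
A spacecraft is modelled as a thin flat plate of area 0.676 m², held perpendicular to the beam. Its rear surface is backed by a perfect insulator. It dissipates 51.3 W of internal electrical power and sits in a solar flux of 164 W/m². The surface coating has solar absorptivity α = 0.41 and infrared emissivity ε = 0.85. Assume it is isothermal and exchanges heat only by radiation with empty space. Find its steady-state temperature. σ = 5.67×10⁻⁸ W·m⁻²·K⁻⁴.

T ≈ 233 K

At steady state, absorbed solar power + internal power = radiated power.
Absorbed: α·S·A_cross = 0.41·164·0.6760 = 45.45 W (cross-section A).
Total input = 45.45 + 51.3 = 96.75 W.
Radiated: εσ·A_surf·T⁴ with A_surf = A = 0.6760 m².
T⁴ = 96.75/(0.85·5.67×10⁻⁸·0.6760) = 2.970×10⁹ K⁴.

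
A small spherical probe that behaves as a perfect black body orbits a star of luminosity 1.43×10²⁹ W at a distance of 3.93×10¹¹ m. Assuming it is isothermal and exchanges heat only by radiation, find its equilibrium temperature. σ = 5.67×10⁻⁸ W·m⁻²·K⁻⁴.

First find the stellar flux at distance d: S = L/(4πd²) = 1.43×10²⁹/(4π·(3.93×10¹¹)²) = 73680 W/m².
For an isothermal sphere, absorbed (1−a)S·πr² = emitted σ·4πr²·T⁴, so T⁴ = (1−a)S/(4σ).
T⁴ = 1.00·73680/(4·5.67×10⁻⁸) = 3.249×10¹¹ K⁴.

T ≈ 755 K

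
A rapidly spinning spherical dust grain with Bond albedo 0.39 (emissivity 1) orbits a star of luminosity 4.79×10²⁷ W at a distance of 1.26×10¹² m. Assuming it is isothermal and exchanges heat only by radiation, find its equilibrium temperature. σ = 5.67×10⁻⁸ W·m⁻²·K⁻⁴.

First find the stellar flux at distance d: S = L/(4πd²) = 4.79×10²⁷/(4π·(1.26×10¹²)²) = 240.1 W/m².
For an isothermal sphere, absorbed (1−a)S·πr² = emitted σ·4πr²·T⁴, so T⁴ = (1−a)S/(4σ).
T⁴ = 0.610·240.1/(4·5.67×10⁻⁸) = 6.458×10⁸ K⁴.

T ≈ 159 K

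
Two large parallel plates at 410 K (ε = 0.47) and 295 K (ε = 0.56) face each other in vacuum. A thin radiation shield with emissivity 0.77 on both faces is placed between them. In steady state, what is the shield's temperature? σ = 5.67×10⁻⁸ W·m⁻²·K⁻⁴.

T_s ≈ 362 K

In steady state the net flux on the hot side equals that on the cold side.
σ(T₁⁴−T_s⁴)/D₁ = σ(T_s⁴−T₂⁴)/D₂, with D₁ = 1/ε₁+1/ε_s−1 = 2.426, D₂ = 1/ε_s+1/ε₂−1 = 2.084.
Solve for T_s⁴: T_s⁴ = (D₂·T₁⁴ + D₁·T₂⁴)/(D₁+D₂) = 1.713×10¹⁰ K⁴.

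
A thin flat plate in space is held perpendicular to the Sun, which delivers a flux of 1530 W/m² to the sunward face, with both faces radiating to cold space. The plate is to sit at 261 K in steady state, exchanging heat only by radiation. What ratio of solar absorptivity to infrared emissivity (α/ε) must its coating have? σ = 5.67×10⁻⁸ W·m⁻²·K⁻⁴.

α/ε ≈ 0.344

Balance: αS·A = εσ·2A·T⁴ ⇒ α/ε = 2σT⁴/S.
α/ε = 2·5.67×10⁻⁸·(261)⁴/1530 = 2·5.67×10⁻⁸·4.640×10⁹/1530.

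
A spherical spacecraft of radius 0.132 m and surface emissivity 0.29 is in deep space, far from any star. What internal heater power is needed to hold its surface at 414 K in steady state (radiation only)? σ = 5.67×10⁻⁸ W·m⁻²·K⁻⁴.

P ≈ 106 W

P = εσ·4πr²·T⁴.
4πr² = 0.2190 m²; T⁴ = 2.938×10¹⁰ K⁴.
P = 0.29·5.67×10⁻⁸·0.2190·2.938×10¹⁰.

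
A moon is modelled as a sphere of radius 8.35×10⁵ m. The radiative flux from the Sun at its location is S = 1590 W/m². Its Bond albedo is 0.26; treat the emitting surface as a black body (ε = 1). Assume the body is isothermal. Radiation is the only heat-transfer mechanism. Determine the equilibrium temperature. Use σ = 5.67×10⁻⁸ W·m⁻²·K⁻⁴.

At equilibrium, absorbed power = emitted power.
Absorbing cross-section = πr² = 2.190×10¹² m²; emitting surface = 4πr² = 8.762×10¹² m² (ratio 4).
(1−a)S·A_cross = εσ·A_surf·T⁴  ⇒  T⁴ = (1−a)S/(4σ).
T⁴ = 0.740·1590/(4·5.67×10⁻⁸) = 5.188×10⁹ K⁴.
T = (5.188×10⁹)^(1/4).

T ≈ 268 K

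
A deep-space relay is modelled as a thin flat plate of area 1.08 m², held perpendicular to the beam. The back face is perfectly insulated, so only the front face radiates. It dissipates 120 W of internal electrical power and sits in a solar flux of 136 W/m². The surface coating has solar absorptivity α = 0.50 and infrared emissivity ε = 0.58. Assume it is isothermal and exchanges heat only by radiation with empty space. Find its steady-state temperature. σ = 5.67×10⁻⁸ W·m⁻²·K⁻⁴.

At steady state, absorbed solar power + internal power = radiated power.
Absorbed: α·S·A_cross = 0.50·136·1.080 = 73.44 W (cross-section A).
Total input = 73.44 + 120 = 193.4 W.
Radiated: εσ·A_surf·T⁴ with A_surf = A = 1.080 m².
T⁴ = 193.4/(0.58·5.67×10⁻⁸·1.080) = 5.446×10⁹ K⁴.

T ≈ 272 K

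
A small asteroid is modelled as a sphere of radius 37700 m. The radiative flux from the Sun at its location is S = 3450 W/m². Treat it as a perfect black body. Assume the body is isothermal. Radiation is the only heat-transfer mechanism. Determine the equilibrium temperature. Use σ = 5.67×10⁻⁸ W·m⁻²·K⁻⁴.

At equilibrium, absorbed power = emitted power.
Absorbing cross-section = πr² = 4.465×10⁹ m²; emitting surface = 4πr² = 1.786×10¹⁰ m² (ratio 4).
S·A_cross = εσ·A_surf·T⁴  ⇒  T⁴ = S/(4σ).
T⁴ = 1.00·3450/(4·5.67×10⁻⁸) = 1.521×10¹⁰ K⁴.
T = (1.521×10¹⁰)^(1/4).

T ≈ 351 K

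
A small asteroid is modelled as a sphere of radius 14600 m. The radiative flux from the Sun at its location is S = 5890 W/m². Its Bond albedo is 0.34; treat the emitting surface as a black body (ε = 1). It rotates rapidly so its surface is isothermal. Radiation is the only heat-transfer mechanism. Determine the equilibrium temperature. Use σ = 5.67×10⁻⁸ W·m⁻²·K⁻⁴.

At equilibrium, absorbed power = emitted power.
Absorbing cross-section = πr² = 6.697×10⁸ m²; emitting surface = 4πr² = 2.679×10⁹ m² (ratio 4).
(1−a)S·A_cross = εσ·A_surf·T⁴  ⇒  T⁴ = (1−a)S/(4σ).
T⁴ = 0.660·5890/(4·5.67×10⁻⁸) = 1.714×10¹⁰ K⁴.
T = (1.714×10¹⁰)^(1/4).

T ≈ 362 K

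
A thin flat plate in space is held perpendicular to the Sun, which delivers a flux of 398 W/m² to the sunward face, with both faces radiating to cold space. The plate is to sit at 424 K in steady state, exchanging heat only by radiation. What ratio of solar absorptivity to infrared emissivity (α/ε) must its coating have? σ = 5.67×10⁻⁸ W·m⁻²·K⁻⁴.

α/ε ≈ 9.21

Balance: αS·A = εσ·2A·T⁴ ⇒ α/ε = 2σT⁴/S.
α/ε = 2·5.67×10⁻⁸·(424)⁴/398 = 2·5.67×10⁻⁸·3.232×10¹⁰/398.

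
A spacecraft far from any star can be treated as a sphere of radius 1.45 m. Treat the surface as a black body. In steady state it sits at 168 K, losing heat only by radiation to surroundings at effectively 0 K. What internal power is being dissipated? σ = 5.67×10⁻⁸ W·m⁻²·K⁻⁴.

Steady state: P = εσA T⁴.
A = 4πr² = 26.42 m²; T⁴ = (168)⁴ = 7.966×10⁸ K⁴.
P = 1.0 × 5.67×10⁻⁸ × 26.42 × 7.966×10⁸.

P ≈ 1190 W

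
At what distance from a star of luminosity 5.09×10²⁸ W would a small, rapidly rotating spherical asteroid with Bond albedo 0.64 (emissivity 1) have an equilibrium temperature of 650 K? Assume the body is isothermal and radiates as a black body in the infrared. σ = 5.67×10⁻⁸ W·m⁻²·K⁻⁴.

For an isothermal black-emitting sphere, (1−a)S·πr² = σ·4πr²·T⁴ ⇒ S = 4σT⁴/(1−a).
S = 4·5.67×10⁻⁸·(650)⁴/0.360 = 1.125×10⁵ W/m².
Flux falls as S = L/(4πd²), so d = √(L/(4πS)) = √(5.09×10²⁸/(4π·1.125×10⁵)).

d ≈ 1.90×10¹¹ m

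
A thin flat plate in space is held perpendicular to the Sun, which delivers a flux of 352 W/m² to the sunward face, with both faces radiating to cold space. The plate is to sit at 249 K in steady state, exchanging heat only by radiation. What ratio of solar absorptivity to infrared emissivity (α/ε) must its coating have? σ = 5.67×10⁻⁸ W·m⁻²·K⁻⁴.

α/ε ≈ 1.24

Balance: αS·A = εσ·2A·T⁴ ⇒ α/ε = 2σT⁴/S.
α/ε = 2·5.67×10⁻⁸·(249)⁴/352 = 2·5.67×10⁻⁸·3.844×10⁹/352.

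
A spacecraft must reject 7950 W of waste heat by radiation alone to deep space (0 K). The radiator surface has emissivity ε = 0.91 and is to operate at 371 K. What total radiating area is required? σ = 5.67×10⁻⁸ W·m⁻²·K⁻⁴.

A ≈ 8.13 m²

P = εσA T⁴ ⇒ A = P/(εσT⁴).
T⁴ = 1.895×10¹⁰ K⁴.
A = 7950/(0.91 × 5.67×10⁻⁸ × 1.895×10¹⁰).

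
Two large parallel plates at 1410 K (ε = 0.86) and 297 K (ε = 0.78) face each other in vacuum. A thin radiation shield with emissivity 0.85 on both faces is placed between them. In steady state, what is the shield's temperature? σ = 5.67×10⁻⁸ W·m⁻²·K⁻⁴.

T_s ≈ 1200 K

In steady state the net flux on the hot side equals that on the cold side.
σ(T₁⁴−T_s⁴)/D₁ = σ(T_s⁴−T₂⁴)/D₂, with D₁ = 1/ε₁+1/ε_s−1 = 1.339, D₂ = 1/ε_s+1/ε₂−1 = 1.459.
Solve for T_s⁴: T_s⁴ = (D₂·T₁⁴ + D₁·T₂⁴)/(D₁+D₂) = 2.064×10¹² K⁴.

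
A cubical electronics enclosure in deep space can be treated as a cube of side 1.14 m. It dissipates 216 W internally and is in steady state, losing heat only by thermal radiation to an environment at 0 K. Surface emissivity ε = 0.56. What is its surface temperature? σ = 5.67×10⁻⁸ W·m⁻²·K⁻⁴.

T ≈ 172 K

Steady state: internal power = radiated power, P = εσA T⁴.
Radiating area A = 6L² = 7.798 m².
T⁴ = P/(εσA) = 216/(0.56·5.67×10⁻⁸·7.798) = 8.724×10⁸ K⁴.
T = (8.724×10⁸)^(1/4).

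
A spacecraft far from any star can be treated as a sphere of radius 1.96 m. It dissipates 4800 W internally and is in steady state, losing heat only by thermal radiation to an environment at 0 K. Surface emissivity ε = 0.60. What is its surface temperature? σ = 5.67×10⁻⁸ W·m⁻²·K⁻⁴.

Steady state: internal power = radiated power, P = εσA T⁴.
Radiating area A = 4πr² = 48.27 m².
T⁴ = P/(εσA) = 4800/(0.60·5.67×10⁻⁸·48.27) = 2.923×10⁹ K⁴.
T = (2.923×10⁹)^(1/4).

T ≈ 233 K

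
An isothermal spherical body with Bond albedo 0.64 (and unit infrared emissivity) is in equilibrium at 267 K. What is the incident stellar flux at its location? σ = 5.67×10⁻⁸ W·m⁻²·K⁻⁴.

S ≈ 3200 W/m²

(1−a)S·πr² = σ·4πr²·T⁴ ⇒ S = 4σT⁴/(1−a).
S = 4·5.67×10⁻⁸·5.082×10⁹/0.360.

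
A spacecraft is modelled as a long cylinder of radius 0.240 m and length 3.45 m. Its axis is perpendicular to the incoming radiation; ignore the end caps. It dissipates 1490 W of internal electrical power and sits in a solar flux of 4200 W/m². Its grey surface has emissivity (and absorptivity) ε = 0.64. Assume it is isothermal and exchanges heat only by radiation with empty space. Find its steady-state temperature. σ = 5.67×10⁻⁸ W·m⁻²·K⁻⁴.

At steady state, absorbed solar power + internal power = radiated power.
Absorbed: α·S·A_cross = 0.64·4200·1.656 = 4451 W (cross-section 2rL).
Total input = 4451 + 1490 = 5941 W.
Radiated: εσ·A_surf·T⁴ with A_surf = 2πrL = 5.202 m².
T⁴ = 5941/(0.64·5.67×10⁻⁸·5.202) = 3.147×10¹⁰ K⁴.

T ≈ 421 K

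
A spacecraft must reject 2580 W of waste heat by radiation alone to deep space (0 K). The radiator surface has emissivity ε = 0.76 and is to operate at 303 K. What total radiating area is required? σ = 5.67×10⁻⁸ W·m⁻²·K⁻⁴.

A ≈ 7.10 m²

P = εσA T⁴ ⇒ A = P/(εσT⁴).
T⁴ = 8.429×10⁹ K⁴.
A = 2580/(0.76 × 5.67×10⁻⁸ × 8.429×10⁹).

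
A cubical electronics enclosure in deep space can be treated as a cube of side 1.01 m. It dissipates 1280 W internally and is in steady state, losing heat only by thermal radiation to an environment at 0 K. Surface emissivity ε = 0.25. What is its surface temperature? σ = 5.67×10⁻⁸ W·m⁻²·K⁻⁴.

T ≈ 349 K

Steady state: internal power = radiated power, P = εσA T⁴.
Radiating area A = 6L² = 6.121 m².
T⁴ = P/(εσA) = 1280/(0.25·5.67×10⁻⁸·6.121) = 1.475×10¹⁰ K⁴.
T = (1.475×10¹⁰)^(1/4).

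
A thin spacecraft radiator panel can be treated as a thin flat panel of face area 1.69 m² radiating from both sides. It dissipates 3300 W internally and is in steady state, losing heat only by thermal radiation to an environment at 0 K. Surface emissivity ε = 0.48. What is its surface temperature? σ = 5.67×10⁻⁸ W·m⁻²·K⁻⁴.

Steady state: internal power = radiated power, P = εσA T⁴.
Radiating area A = 2·1.69 = 3.380 m².
T⁴ = P/(εσA) = 3300/(0.48·5.67×10⁻⁸·3.380) = 3.587×10¹⁰ K⁴.
T = (3.587×10¹⁰)^(1/4).

T ≈ 435 K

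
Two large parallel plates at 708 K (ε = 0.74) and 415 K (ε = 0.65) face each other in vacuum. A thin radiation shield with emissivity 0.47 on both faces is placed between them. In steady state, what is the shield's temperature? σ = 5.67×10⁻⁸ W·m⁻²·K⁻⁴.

T_s ≈ 617 K

In steady state the net flux on the hot side equals that on the cold side.
σ(T₁⁴−T_s⁴)/D₁ = σ(T_s⁴−T₂⁴)/D₂, with D₁ = 1/ε₁+1/ε_s−1 = 2.479, D₂ = 1/ε_s+1/ε₂−1 = 2.666.
Solve for T_s⁴: T_s⁴ = (D₂·T₁⁴ + D₁·T₂⁴)/(D₁+D₂) = 1.445×10¹¹ K⁴.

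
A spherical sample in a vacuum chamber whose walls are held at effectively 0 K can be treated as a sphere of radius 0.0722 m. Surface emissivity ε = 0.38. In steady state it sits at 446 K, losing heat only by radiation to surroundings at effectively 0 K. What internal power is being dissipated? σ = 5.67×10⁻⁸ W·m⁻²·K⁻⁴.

P ≈ 55.8 W

Steady state: P = εσA T⁴.
A = 4πr² = 0.06551 m²; T⁴ = (446)⁴ = 3.957×10¹⁰ K⁴.
P = 0.38 × 5.67×10⁻⁸ × 0.06551 × 3.957×10¹⁰.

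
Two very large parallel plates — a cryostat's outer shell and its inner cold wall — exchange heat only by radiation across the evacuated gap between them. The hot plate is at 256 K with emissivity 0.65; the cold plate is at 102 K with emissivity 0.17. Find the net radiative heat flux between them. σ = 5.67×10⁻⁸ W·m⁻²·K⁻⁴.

q ≈ 37.0 W/m²

For two infinite grey parallel plates, q = σ(T₁⁴ − T₂⁴)/(1/ε₁ + 1/ε₂ − 1).
T₁⁴ − T₂⁴ = 4.295×10⁹ − 1.082×10⁸ = 4.187×10⁹ K⁴.
1/ε₁ + 1/ε₂ − 1 = 1.538 + 5.882 − 1 = 6.421.
q = 5.67×10⁻⁸ × 4.187×10⁹ / 6.421.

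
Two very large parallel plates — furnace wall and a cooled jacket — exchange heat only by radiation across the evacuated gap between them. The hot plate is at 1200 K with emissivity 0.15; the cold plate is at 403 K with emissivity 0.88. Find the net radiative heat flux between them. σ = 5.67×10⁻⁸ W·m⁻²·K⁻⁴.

For two infinite grey parallel plates, q = σ(T₁⁴ − T₂⁴)/(1/ε₁ + 1/ε₂ − 1).
T₁⁴ − T₂⁴ = 2.074×10¹² − 2.638×10¹⁰ = 2.047×10¹² K⁴.
1/ε₁ + 1/ε₂ − 1 = 6.667 + 1.136 − 1 = 6.803.
q = 5.67×10⁻⁸ × 2.047×10¹² / 6.803.

q ≈ 17100 W/m²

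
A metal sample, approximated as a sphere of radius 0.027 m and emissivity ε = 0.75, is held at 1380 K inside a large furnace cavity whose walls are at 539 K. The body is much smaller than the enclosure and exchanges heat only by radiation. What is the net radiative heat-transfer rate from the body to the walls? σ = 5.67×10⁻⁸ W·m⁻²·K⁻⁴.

P_net ≈ 1380 W

For a small grey body in a large enclosure: P_net = εσA(T_body⁴ − T_wall⁴).
A = 4πr² = 0.009161 m²; T_body⁴ − T_wall⁴ = 3.627×10¹² − 8.440×10¹⁰ = 3.542×10¹² K⁴.
|P_net| = 0.75·5.67×10⁻⁸·0.009161·3.542×10¹².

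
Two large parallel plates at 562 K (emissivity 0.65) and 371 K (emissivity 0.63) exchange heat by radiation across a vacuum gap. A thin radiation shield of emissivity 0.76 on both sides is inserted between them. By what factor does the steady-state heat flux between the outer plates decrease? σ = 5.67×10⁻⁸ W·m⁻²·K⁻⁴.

factor ≈ 1.77

Without shield: q₀ = σΔ(T⁴)/(1/ε₁+1/ε₂−1) with denominator 2.126.
With shield the two gaps are in series; the resistances add: (1/ε₁+1/ε_s−1)+(1/ε_s+1/ε₂−1) = 1.854+1.903 = 3.757.
Heat-flux ratio q₀/q = 3.757/2.126.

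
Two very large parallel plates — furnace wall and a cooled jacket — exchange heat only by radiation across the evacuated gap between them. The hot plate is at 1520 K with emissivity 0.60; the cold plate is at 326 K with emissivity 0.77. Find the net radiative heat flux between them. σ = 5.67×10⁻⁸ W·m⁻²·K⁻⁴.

For two infinite grey parallel plates, q = σ(T₁⁴ − T₂⁴)/(1/ε₁ + 1/ε₂ − 1).
T₁⁴ − T₂⁴ = 5.338×10¹² − 1.129×10¹⁰ = 5.327×10¹² K⁴.
1/ε₁ + 1/ε₂ − 1 = 1.667 + 1.299 − 1 = 1.965.
q = 5.67×10⁻⁸ × 5.327×10¹² / 1.965.

q ≈ 1.54×10⁵ W/m²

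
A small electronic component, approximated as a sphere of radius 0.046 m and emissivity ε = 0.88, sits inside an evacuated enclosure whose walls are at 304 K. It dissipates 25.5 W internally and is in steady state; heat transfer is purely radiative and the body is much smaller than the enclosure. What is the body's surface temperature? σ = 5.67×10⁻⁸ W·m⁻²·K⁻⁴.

T ≈ 408 K

For a small grey body in a large enclosure, net radiated power = εσA(T⁴ − T_w⁴).
Steady state: P = εσA(T⁴ − T_w⁴) with A = 4πr² = 0.02659 m².
T⁴ = P/(εσA) + T_w⁴ = 25.5/(0.88·5.67×10⁻⁸·0.02659) + (304)⁴
    = 1.922×10¹⁰ + 8.541×10⁹ = 2.776×10¹⁰ K⁴.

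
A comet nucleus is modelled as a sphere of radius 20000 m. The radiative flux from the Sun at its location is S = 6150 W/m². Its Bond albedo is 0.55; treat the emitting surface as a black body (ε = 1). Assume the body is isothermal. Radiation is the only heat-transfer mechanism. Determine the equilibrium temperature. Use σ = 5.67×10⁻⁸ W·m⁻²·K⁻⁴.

T ≈ 332 K

At equilibrium, absorbed power = emitted power.
Absorbing cross-section = πr² = 1.257×10⁹ m²; emitting surface = 4πr² = 5.027×10⁹ m² (ratio 4).
(1−a)S·A_cross = εσ·A_surf·T⁴  ⇒  T⁴ = (1−a)S/(4σ).
T⁴ = 0.450·6150/(4·5.67×10⁻⁸) = 1.220×10¹⁰ K⁴.
T = (1.220×10¹⁰)^(1/4).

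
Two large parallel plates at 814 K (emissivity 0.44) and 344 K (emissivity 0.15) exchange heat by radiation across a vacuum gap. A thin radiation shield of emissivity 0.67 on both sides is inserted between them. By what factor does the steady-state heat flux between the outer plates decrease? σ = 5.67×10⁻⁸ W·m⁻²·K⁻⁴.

factor ≈ 1.25

Without shield: q₀ = σΔ(T⁴)/(1/ε₁+1/ε₂−1) with denominator 7.939.
With shield the two gaps are in series; the resistances add: (1/ε₁+1/ε_s−1)+(1/ε_s+1/ε₂−1) = 2.765+7.159 = 9.924.
Heat-flux ratio q₀/q = 9.924/7.939.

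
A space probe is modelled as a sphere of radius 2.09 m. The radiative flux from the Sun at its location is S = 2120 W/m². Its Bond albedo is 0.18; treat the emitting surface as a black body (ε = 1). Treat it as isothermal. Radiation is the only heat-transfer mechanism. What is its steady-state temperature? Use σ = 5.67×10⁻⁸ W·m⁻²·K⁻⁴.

At equilibrium, absorbed power = emitted power.
Absorbing cross-section = πr² = 13.72 m²; emitting surface = 4πr² = 54.89 m² (ratio 4).
(1−a)S·A_cross = εσ·A_surf·T⁴  ⇒  T⁴ = (1−a)S/(4σ).
T⁴ = 0.820·2120/(4·5.67×10⁻⁸) = 7.665×10⁹ K⁴.
T = (7.665×10⁹)^(1/4).

T ≈ 296 K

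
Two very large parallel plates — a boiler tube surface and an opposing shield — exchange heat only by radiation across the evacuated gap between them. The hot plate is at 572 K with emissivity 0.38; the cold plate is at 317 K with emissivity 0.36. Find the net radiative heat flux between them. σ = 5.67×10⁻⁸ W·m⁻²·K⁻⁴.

For two infinite grey parallel plates, q = σ(T₁⁴ − T₂⁴)/(1/ε₁ + 1/ε₂ − 1).
T₁⁴ − T₂⁴ = 1.070×10¹¹ − 1.010×10¹⁰ = 9.695×10¹⁰ K⁴.
1/ε₁ + 1/ε₂ − 1 = 2.632 + 2.778 − 1 = 4.409.
q = 5.67×10⁻⁸ × 9.695×10¹⁰ / 4.409.

q ≈ 1250 W/m²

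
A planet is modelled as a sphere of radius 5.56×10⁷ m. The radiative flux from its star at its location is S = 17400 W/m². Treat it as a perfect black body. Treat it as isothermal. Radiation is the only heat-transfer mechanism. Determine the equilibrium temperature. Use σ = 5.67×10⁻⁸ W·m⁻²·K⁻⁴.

At equilibrium, absorbed power = emitted power.
Absorbing cross-section = πr² = 9.712×10¹⁵ m²; emitting surface = 4πr² = 3.885×10¹⁶ m² (ratio 4).
S·A_cross = εσ·A_surf·T⁴  ⇒  T⁴ = S/(4σ).
T⁴ = 1.00·17400/(4·5.67×10⁻⁸) = 7.672×10¹⁰ K⁴.
T = (7.672×10¹⁰)^(1/4).

T ≈ 526 K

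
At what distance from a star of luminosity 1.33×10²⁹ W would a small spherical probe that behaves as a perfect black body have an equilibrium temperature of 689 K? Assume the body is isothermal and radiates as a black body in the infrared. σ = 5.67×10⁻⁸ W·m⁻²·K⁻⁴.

d ≈ 4.55×10¹¹ m

For an isothermal black-emitting sphere, (1−a)S·πr² = σ·4πr²·T⁴ ⇒ S = 4σT⁴/(1−a).
S = 4·5.67×10⁻⁸·(689)⁴/1.00 = 51110 W/m².
Flux falls as S = L/(4πd²), so d = √(L/(4πS)) = √(1.33×10²⁹/(4π·51110)).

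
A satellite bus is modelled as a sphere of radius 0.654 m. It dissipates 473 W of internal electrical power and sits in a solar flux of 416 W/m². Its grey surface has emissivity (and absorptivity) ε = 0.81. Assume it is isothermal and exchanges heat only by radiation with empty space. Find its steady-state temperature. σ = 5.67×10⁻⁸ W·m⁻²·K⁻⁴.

At steady state, absorbed solar power + internal power = radiated power.
Absorbed: α·S·A_cross = 0.81·416·1.344 = 452.8 W (cross-section πr²).
Total input = 452.8 + 473 = 925.8 W.
Radiated: εσ·A_surf·T⁴ with A_surf = 4πr² = 5.375 m².
T⁴ = 925.8/(0.81·5.67×10⁻⁸·5.375) = 3.750×10⁹ K⁴.

T ≈ 247 K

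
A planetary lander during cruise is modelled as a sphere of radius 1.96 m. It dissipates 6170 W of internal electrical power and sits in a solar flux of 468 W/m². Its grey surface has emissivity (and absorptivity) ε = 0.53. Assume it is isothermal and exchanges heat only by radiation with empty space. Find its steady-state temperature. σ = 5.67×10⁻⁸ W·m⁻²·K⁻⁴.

At steady state, absorbed solar power + internal power = radiated power.
Absorbed: α·S·A_cross = 0.53·468·12.07 = 2994 W (cross-section πr²).
Total input = 2994 + 6170 = 9164 W.
Radiated: εσ·A_surf·T⁴ with A_surf = 4πr² = 48.27 m².
T⁴ = 9164/(0.53·5.67×10⁻⁸·48.27) = 6.317×10⁹ K⁴.

T ≈ 282 K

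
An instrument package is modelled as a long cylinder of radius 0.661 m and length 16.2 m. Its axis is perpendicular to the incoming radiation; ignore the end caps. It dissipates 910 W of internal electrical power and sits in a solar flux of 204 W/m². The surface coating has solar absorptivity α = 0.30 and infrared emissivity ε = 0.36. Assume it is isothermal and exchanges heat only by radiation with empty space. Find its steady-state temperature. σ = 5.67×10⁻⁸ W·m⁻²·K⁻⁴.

T ≈ 201 K

At steady state, absorbed solar power + internal power = radiated power.
Absorbed: α·S·A_cross = 0.30·204·21.42 = 1311 W (cross-section 2rL).
Total input = 1311 + 910 = 2221 W.
Radiated: εσ·A_surf·T⁴ with A_surf = 2πrL = 67.28 m².
T⁴ = 2221/(0.36·5.67×10⁻⁸·67.28) = 1.617×10⁹ K⁴.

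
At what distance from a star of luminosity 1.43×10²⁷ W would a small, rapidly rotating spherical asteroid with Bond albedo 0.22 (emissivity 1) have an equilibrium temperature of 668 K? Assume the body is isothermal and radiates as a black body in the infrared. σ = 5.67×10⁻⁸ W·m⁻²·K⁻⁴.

For an isothermal black-emitting sphere, (1−a)S·πr² = σ·4πr²·T⁴ ⇒ S = 4σT⁴/(1−a).
S = 4·5.67×10⁻⁸·(668)⁴/0.780 = 57900 W/m².
Flux falls as S = L/(4πd²), so d = √(L/(4πS)) = √(1.43×10²⁷/(4π·57900)).

d ≈ 4.43×10¹⁰ m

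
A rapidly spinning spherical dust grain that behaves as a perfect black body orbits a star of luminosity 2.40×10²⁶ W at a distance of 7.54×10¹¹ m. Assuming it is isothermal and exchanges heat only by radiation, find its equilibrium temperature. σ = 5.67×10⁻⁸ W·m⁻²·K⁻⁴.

T ≈ 110 K

First find the stellar flux at distance d: S = L/(4πd²) = 2.40×10²⁶/(4π·(7.54×10¹¹)²) = 33.59 W/m².
For an isothermal sphere, absorbed (1−a)S·πr² = emitted σ·4πr²·T⁴, so T⁴ = (1−a)S/(4σ).
T⁴ = 1.00·33.59/(4·5.67×10⁻⁸) = 1.481×10⁸ K⁴.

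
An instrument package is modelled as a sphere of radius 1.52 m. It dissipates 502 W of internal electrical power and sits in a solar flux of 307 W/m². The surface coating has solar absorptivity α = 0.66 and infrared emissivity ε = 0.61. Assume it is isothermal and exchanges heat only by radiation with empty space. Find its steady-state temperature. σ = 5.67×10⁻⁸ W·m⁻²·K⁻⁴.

T ≈ 211 K

At steady state, absorbed solar power + internal power = radiated power.
Absorbed: α·S·A_cross = 0.66·307·7.258 = 1471 W (cross-section πr²).
Total input = 1471 + 502 = 1973 W.
Radiated: εσ·A_surf·T⁴ with A_surf = 4πr² = 29.03 m².
T⁴ = 1973/(0.61·5.67×10⁻⁸·29.03) = 1.964×10⁹ K⁴.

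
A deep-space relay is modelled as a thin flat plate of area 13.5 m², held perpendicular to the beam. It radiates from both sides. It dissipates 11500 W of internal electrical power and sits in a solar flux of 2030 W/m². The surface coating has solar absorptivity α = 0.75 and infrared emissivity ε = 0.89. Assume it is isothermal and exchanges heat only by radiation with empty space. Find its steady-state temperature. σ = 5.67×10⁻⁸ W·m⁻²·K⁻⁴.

T ≈ 392 K

At steady state, absorbed solar power + internal power = radiated power.
Absorbed: α·S·A_cross = 0.75·2030·13.50 = 20550 W (cross-section A).
Total input = 20550 + 11500 = 32050 W.
Radiated: εσ·A_surf·T⁴ with A_surf = 2A = 27.00 m².
T⁴ = 32050/(0.89·5.67×10⁻⁸·27.00) = 2.353×10¹⁰ K⁴.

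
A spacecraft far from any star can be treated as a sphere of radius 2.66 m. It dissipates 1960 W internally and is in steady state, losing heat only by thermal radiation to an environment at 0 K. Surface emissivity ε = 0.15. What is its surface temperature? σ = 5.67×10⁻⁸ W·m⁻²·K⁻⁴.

T ≈ 226 K

Steady state: internal power = radiated power, P = εσA T⁴.
Radiating area A = 4πr² = 88.91 m².
T⁴ = P/(εσA) = 1960/(0.15·5.67×10⁻⁸·88.91) = 2.592×10⁹ K⁴.
T = (2.592×10⁹)^(1/4).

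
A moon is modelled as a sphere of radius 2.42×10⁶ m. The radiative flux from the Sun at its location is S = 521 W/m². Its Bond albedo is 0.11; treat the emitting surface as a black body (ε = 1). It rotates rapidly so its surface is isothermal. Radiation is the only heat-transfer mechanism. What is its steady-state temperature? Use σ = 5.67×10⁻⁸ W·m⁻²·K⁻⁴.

T ≈ 213 K

At equilibrium, absorbed power = emitted power.
Absorbing cross-section = πr² = 1.840×10¹³ m²; emitting surface = 4πr² = 7.359×10¹³ m² (ratio 4).
(1−a)S·A_cross = εσ·A_surf·T⁴  ⇒  T⁴ = (1−a)S/(4σ).
T⁴ = 0.890·521/(4·5.67×10⁻⁸) = 2.044×10⁹ K⁴.
T = (2.044×10⁹)^(1/4).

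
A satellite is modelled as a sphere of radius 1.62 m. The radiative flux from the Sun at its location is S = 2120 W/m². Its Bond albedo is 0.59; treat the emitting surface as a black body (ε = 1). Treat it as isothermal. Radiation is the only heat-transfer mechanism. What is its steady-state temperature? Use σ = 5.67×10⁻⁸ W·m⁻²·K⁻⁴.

At equilibrium, absorbed power = emitted power.
Absorbing cross-section = πr² = 8.245 m²; emitting surface = 4πr² = 32.98 m² (ratio 4).
(1−a)S·A_cross = εσ·A_surf·T⁴  ⇒  T⁴ = (1−a)S/(4σ).
T⁴ = 0.410·2120/(4·5.67×10⁻⁸) = 3.832×10⁹ K⁴.
T = (3.832×10⁹)^(1/4).

T ≈ 249 K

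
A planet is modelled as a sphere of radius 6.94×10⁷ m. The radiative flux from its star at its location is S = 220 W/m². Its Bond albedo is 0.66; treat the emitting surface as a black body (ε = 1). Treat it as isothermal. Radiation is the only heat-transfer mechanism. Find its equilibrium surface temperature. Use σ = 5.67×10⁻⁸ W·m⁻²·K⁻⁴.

At equilibrium, absorbed power = emitted power.
Absorbing cross-section = πr² = 1.513×10¹⁶ m²; emitting surface = 4πr² = 6.052×10¹⁶ m² (ratio 4).
(1−a)S·A_cross = εσ·A_surf·T⁴  ⇒  T⁴ = (1−a)S/(4σ).
T⁴ = 0.340·220/(4·5.67×10⁻⁸) = 3.298×10⁸ K⁴.
T = (3.298×10⁸)^(1/4).

T ≈ 135 K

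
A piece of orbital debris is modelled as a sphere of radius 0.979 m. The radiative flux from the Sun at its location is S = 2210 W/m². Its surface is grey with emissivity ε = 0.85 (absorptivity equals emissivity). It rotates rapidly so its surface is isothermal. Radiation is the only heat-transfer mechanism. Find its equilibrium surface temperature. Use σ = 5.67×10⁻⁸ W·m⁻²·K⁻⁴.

T ≈ 314 K

At equilibrium, absorbed power = emitted power.
Absorbing cross-section = πr² = 3.011 m²; emitting surface = 4πr² = 12.04 m² (ratio 4).
εS·A_cross = εσ·A_surf·T⁴  ⇒  T⁴ = S/(4σ)   (ε cancels).
T⁴ = 2210/(4·5.67×10⁻⁸) = 9.744×10⁹ K⁴.
T = (9.744×10⁹)^(1/4).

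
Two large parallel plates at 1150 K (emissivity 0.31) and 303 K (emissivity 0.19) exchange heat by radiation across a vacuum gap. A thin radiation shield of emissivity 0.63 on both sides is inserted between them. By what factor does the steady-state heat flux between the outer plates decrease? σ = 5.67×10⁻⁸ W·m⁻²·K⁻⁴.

Without shield: q₀ = σΔ(T⁴)/(1/ε₁+1/ε₂−1) with denominator 7.489.
With shield the two gaps are in series; the resistances add: (1/ε₁+1/ε_s−1)+(1/ε_s+1/ε₂−1) = 3.813+5.850 = 9.664.
Heat-flux ratio q₀/q = 9.664/7.489.

factor ≈ 1.29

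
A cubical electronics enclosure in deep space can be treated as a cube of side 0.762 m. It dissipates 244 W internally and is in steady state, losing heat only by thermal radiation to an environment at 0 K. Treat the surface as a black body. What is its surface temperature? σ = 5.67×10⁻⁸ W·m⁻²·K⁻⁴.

Steady state: internal power = radiated power, P = εσA T⁴.
Radiating area A = 6L² = 3.484 m².
T⁴ = P/(εσA) = 244/(1.0·5.67×10⁻⁸·3.484) = 1.235×10⁹ K⁴.
T = (1.235×10⁹)^(1/4).

T ≈ 187 K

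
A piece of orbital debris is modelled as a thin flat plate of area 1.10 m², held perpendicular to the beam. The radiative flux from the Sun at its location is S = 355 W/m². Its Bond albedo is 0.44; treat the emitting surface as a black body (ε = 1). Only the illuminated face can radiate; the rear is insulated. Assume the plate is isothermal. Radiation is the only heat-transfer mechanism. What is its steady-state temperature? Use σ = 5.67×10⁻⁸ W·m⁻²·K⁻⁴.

At equilibrium, absorbed power = emitted power.
Absorbing cross-section = A = 1.100 m²; emitting surface = A = 1.100 m² (ratio 1).
(1−a)S·A_cross = εσ·A_surf·T⁴  ⇒  T⁴ = (1−a)S/(1σ).
T⁴ = 0.560·355/(1·5.67×10⁻⁸) = 3.506×10⁹ K⁴.
T = (3.506×10⁹)^(1/4).

T ≈ 243 K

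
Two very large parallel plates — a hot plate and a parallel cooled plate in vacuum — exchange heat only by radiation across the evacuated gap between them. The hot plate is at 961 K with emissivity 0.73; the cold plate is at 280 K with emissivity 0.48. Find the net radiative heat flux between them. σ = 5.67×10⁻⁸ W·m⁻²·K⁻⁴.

q ≈ 19600 W/m²

For two infinite grey parallel plates, q = σ(T₁⁴ − T₂⁴)/(1/ε₁ + 1/ε₂ − 1).
T₁⁴ − T₂⁴ = 8.529×10¹¹ − 6.147×10⁹ = 8.467×10¹¹ K⁴.
1/ε₁ + 1/ε₂ − 1 = 1.370 + 2.083 − 1 = 2.453.
q = 5.67×10⁻⁸ × 8.467×10¹¹ / 2.453.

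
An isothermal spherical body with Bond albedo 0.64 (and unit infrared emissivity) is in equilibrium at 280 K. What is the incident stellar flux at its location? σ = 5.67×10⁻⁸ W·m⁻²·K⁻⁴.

S ≈ 3870 W/m²

(1−a)S·πr² = σ·4πr²·T⁴ ⇒ S = 4σT⁴/(1−a).
S = 4·5.67×10⁻⁸·6.147×10⁹/0.360.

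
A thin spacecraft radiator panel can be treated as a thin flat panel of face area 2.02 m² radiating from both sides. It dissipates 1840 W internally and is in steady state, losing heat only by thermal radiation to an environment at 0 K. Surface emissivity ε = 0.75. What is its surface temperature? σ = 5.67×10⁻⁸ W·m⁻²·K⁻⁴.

Steady state: internal power = radiated power, P = εσA T⁴.
Radiating area A = 2·2.02 = 4.040 m².
T⁴ = P/(εσA) = 1840/(0.75·5.67×10⁻⁸·4.040) = 1.071×10¹⁰ K⁴.
T = (1.071×10¹⁰)^(1/4).

T ≈ 322 K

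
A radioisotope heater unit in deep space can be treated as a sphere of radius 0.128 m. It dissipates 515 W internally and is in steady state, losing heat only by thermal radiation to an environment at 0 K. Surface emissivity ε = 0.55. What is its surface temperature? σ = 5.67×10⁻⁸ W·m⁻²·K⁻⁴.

T ≈ 532 K

Steady state: internal power = radiated power, P = εσA T⁴.
Radiating area A = 4πr² = 0.2059 m².
T⁴ = P/(εσA) = 515/(0.55·5.67×10⁻⁸·0.2059) = 8.021×10¹⁰ K⁴.
T = (8.021×10¹⁰)^(1/4).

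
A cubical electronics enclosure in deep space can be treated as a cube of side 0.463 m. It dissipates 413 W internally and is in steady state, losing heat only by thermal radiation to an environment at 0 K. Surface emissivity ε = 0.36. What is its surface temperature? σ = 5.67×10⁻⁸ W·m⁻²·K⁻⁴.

T ≈ 354 K

Steady state: internal power = radiated power, P = εσA T⁴.
Radiating area A = 6L² = 1.286 m².
T⁴ = P/(εσA) = 413/(0.36·5.67×10⁻⁸·1.286) = 1.573×10¹⁰ K⁴.
T = (1.573×10¹⁰)^(1/4).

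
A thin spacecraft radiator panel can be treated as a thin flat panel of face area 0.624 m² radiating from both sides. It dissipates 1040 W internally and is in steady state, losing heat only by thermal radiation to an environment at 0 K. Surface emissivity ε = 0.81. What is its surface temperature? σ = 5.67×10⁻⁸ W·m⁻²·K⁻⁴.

Steady state: internal power = radiated power, P = εσA T⁴.
Radiating area A = 2·0.624 = 1.248 m².
T⁴ = P/(εσA) = 1040/(0.81·5.67×10⁻⁸·1.248) = 1.814×10¹⁰ K⁴.
T = (1.814×10¹⁰)^(1/4).

T ≈ 367 K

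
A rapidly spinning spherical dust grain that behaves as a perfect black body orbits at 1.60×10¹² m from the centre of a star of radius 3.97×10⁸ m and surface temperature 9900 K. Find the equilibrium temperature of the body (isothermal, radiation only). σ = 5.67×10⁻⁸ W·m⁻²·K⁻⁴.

T ≈ 110 K

The star's surface emits σT_*⁴; at distance d the flux is S = σT_*⁴(R_*/d)².
S = 5.67×10⁻⁸·(9900)⁴·(3.97×10⁸/1.60×10¹²)² = 33.53 W/m².
For an isothermal sphere T⁴ = (1−a)S/(4σ) = 1.479×10⁸ K⁴.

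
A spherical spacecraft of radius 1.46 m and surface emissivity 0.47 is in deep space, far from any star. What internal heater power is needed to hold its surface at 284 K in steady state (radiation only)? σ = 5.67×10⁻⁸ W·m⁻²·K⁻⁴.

P ≈ 4640 W

P = εσ·4πr²·T⁴.
4πr² = 26.79 m²; T⁴ = 6.505×10⁹ K⁴.
P = 0.47·5.67×10⁻⁸·26.79·6.505×10⁹.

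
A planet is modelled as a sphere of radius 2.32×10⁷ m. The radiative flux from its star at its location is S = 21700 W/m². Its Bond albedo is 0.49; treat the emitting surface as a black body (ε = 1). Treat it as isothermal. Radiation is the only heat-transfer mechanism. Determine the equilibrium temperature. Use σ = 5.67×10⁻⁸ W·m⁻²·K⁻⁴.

T ≈ 470 K

At equilibrium, absorbed power = emitted power.
Absorbing cross-section = πr² = 1.691×10¹⁵ m²; emitting surface = 4πr² = 6.764×10¹⁵ m² (ratio 4).
(1−a)S·A_cross = εσ·A_surf·T⁴  ⇒  T⁴ = (1−a)S/(4σ).
T⁴ = 0.510·21700/(4·5.67×10⁻⁸) = 4.880×10¹⁰ K⁴.
T = (4.880×10¹⁰)^(1/4).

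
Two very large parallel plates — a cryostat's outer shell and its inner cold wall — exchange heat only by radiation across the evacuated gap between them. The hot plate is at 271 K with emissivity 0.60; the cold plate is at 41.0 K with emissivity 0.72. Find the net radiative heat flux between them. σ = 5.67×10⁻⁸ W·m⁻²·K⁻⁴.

For two infinite grey parallel plates, q = σ(T₁⁴ − T₂⁴)/(1/ε₁ + 1/ε₂ − 1).
T₁⁴ − T₂⁴ = 5.394×10⁹ − 2.826×10⁶ = 5.391×10⁹ K⁴.
1/ε₁ + 1/ε₂ − 1 = 1.667 + 1.389 − 1 = 2.056.
q = 5.67×10⁻⁸ × 5.391×10⁹ / 2.056.

q ≈ 149 W/m²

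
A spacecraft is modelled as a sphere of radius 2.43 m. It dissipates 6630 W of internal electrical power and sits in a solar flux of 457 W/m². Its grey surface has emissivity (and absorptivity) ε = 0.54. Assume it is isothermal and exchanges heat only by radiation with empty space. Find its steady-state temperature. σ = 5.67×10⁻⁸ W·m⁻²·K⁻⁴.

T ≈ 265 K

At steady state, absorbed solar power + internal power = radiated power.
Absorbed: α·S·A_cross = 0.54·457·18.55 = 4578 W (cross-section πr²).
Total input = 4578 + 6630 = 11210 W.
Radiated: εσ·A_surf·T⁴ with A_surf = 4πr² = 74.20 m².
T⁴ = 11210/(0.54·5.67×10⁻⁸·74.20) = 4.933×10⁹ K⁴.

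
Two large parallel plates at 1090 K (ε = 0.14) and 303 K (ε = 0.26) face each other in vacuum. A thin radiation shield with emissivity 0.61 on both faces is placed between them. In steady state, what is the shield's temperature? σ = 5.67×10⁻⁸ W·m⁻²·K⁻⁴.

In steady state the net flux on the hot side equals that on the cold side.
σ(T₁⁴−T_s⁴)/D₁ = σ(T_s⁴−T₂⁴)/D₂, with D₁ = 1/ε₁+1/ε_s−1 = 7.782, D₂ = 1/ε_s+1/ε₂−1 = 4.485.
Solve for T_s⁴: T_s⁴ = (D₂·T₁⁴ + D₁·T₂⁴)/(D₁+D₂) = 5.215×10¹¹ K⁴.

T_s ≈ 850 K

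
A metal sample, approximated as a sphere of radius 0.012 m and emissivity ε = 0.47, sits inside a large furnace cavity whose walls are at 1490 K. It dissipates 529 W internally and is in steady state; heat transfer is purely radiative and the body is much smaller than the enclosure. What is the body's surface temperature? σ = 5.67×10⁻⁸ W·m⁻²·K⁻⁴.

For a small grey body in a large enclosure, net radiated power = εσA(T⁴ − T_w⁴).
Steady state: P = εσA(T⁴ − T_w⁴) with A = 4πr² = 0.001810 m².
T⁴ = P/(εσA) + T_w⁴ = 529/(0.47·5.67×10⁻⁸·0.001810) + (1490)⁴
    = 1.097×10¹³ + 4.929×10¹² = 1.590×10¹³ K⁴.

T ≈ 2000 K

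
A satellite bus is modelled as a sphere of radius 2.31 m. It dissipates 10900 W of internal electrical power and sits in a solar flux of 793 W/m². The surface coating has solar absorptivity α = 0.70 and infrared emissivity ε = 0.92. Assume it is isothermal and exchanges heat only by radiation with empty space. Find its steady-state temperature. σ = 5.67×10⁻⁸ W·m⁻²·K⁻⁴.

T ≈ 276 K

At steady state, absorbed solar power + internal power = radiated power.
Absorbed: α·S·A_cross = 0.70·793·16.76 = 9306 W (cross-section πr²).
Total input = 9306 + 10900 = 20210 W.
Radiated: εσ·A_surf·T⁴ with A_surf = 4πr² = 67.06 m².
T⁴ = 20210/(0.92·5.67×10⁻⁸·67.06) = 5.777×10⁹ K⁴.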